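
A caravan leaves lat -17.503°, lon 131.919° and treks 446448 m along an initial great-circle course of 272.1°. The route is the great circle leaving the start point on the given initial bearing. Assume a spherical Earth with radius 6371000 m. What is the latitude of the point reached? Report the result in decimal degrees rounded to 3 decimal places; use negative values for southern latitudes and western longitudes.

latitude -17.312°

δ = 446448/6371000 = 0.070075 rad (4.0150°).
Start latitude φ₁ = -0.305485 rad; initial bearing θ = 4.749041 rad.
Destination latitude: φ₂ = arcsin( sin φ₁ cos δ + cos φ₁ sin δ cos θ ) = arcsin(-0.297571) = -17.312°.
Then Δλ = atan2(-0.066731, 0.908050) = -0.073357 rad, from sin θ sin δ cos φ₁ over cos δ − sin φ₁ sin φ₂.
λ₂ = λ₁ + Δλ = 127.716°.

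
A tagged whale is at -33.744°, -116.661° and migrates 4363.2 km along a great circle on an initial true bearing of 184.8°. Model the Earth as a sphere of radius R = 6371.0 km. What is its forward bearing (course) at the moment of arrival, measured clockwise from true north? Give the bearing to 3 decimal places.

Angular distance δ = d/R = 4363.2 / 6371 = 0.684853 rad.
With φ₁ = -33.744° = -0.588944 rad and θ = 184.8° = 3.225368 rad:
Applying the spherical law of cosines for sides, sin φ₂ = sin φ₁ cos δ + cos φ₁ sin δ cos θ = -0.954374, so φ₂ = -72.626°.
Then Δλ = atan2(-0.044014, 0.244373) = -0.178198 rad, from sin θ sin δ cos φ₁ over cos δ − sin φ₁ sin φ₂.
λ₂ = -116.661° + -10.210° = -126.871°.
The forward bearing on arrival equals the back-azimuth from the destination plus 180°.
Back-azimuth from P₂ (-72.626°, -126.871°) to P₁ (-33.744°, -116.661°), with Δλ' = λ₁ − λ₂ = 10.210°: atan2( sin Δλ' cos φ₁ , cos φ₂ sin φ₁ − sin φ₂ cos φ₁ cos Δλ' ) = 13.474°.
Final bearing = (13.474° + 180°) mod 360° = 193.474°.

final bearing 193.474°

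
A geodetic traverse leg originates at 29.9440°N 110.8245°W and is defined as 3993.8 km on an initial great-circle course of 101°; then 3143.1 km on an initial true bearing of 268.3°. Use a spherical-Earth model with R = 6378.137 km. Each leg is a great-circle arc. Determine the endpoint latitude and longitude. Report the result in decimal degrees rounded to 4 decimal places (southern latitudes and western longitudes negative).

latitude 14.9282°, longitude -102.9266°

Apply the spherical direct solution leg by leg, carrying full precision between legs.
Leg 1: from (29.9440°, -110.8245°), δ = 3993.8/6378.137 = 0.626170 rad, θ = 101° → φ = 17.9121°, λ = -73.6257°.
Leg 2: from (17.9121°, -73.6257°), δ = 3143.1/6378.137 = 0.492793 rad, θ = 268.3° → φ = 14.9282°, λ = -102.9266°.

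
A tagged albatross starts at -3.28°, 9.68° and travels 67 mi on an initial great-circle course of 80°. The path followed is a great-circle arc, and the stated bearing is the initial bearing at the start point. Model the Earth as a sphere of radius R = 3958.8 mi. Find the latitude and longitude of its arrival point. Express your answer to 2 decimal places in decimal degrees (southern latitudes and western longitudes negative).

latitude -3.11°, longitude 10.64°

δ = 67/3958.8 = 0.016924 rad (0.9697°).
With φ₁ = -3.28° = -0.057247 rad and θ = 80° = 1.396263 rad:
Destination latitude: φ₂ = arcsin( sin φ₁ cos δ + cos φ₁ sin δ cos θ ) = arcsin(-0.054273) = -3.11°.
For the longitude increment, Δλ = atan2( sin θ sin δ cos φ₁, cos δ − sin φ₁ sin φ₂ ) = atan2(0.016639, 0.996752) = 0.96°.
Hence λ₂ = 9.68° + 0.96° = 10.64°.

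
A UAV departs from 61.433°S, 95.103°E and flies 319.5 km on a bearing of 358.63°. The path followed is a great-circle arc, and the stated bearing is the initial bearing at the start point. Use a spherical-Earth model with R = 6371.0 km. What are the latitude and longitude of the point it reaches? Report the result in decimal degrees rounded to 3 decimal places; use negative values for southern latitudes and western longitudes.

latitude -58.560°, longitude 94.971°

Central angle δ = d/R = 0.050149 rad.
Start latitude φ₁ = -1.072208 rad; initial bearing θ = 6.259274 rad.
Applying the spherical law of cosines for sides, sin φ₂ = sin φ₁ cos δ + cos φ₁ sin δ cos θ = -0.853191, so φ₂ = -58.560°.
Δλ = atan2( sin θ sin δ cos φ₁ , cos δ − sin φ₁ sin φ₂ ) = atan2(-0.000573, 0.249421) = -0.002298 rad = -0.132°.
λ₂ = λ₁ + Δλ = 94.971°.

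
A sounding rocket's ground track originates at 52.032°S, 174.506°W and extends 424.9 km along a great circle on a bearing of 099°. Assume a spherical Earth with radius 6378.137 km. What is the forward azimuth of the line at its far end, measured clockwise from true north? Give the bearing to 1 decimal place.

final bearing 94.1°

The arc subtends δ = 424.9/6378.137 = 0.066618 rad at the centre.
With φ₁ = -52.032° = -0.908130 rad and θ = 99° = 1.727876 rad:
Applying the spherical law of cosines for sides, sin φ₂ = sin φ₁ cos δ + cos φ₁ sin δ cos θ = -0.793012, so φ₂ = -52.468°.
For the longitude increment, Δλ = atan2( sin θ sin δ cos φ₁, cos δ − sin φ₁ sin φ₂ ) = atan2(0.040450, 0.372607) = 6.196°.
λ₂ = λ₁ + Δλ = -168.310°.
The forward bearing on arrival equals the back-azimuth from the destination plus 180°.
Back-azimuth from P₂ (-52.5°, -168.3°) to P₁ (-52.0°, -174.5°), with Δλ' = λ₁ − λ₂ = -6.2°: atan2( sin Δλ' cos φ₁ , cos φ₂ sin φ₁ − sin φ₂ cos φ₁ cos Δλ' ) = 274.1°.
Final bearing = (274.1° + 180°) mod 360° = 94.1°.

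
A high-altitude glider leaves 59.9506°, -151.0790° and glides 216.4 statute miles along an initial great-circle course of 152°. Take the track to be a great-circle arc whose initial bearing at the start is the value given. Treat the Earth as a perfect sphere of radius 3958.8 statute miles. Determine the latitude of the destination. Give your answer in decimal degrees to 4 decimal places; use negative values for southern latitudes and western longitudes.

δ = 216.4/3958.8 = 0.054663 rad (3.1320°).
Start latitude φ₁ = 1.046335 rad; initial bearing θ = 2.652900 rad.
sin φ₂ = sin φ₁ cos δ + cos φ₁ sin δ cos θ = (0.865594)(0.998506) + (0.500746)(0.054636)(-0.882948) = 0.840145
φ₂ = asin(0.840145) = 0.997550 rad = 57.1554°.
Δλ = atan2( sin θ sin δ cos φ₁ , cos δ − sin φ₁ sin φ₂ ) = atan2(0.012844, 0.271282) = 0.047311 rad = 2.7107°.
λ₂ = λ₁ + Δλ = -148.3683°.

latitude 57.1554°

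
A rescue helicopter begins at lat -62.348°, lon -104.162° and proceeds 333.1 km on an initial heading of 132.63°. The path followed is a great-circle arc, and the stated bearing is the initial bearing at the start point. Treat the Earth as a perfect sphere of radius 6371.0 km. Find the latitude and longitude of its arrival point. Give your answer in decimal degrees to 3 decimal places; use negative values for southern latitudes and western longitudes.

latitude -64.290°, longitude -99.077°

δ = 333.1/6371 = 0.052284 rad (2.9956°).
With φ₁ = -62.348° = -1.088178 rad and θ = 132.63° = 2.314830 rad:
Applying the spherical law of cosines for sides, sin φ₂ = sin φ₁ cos δ + cos φ₁ sin δ cos θ = -0.900999, so φ₂ = -64.290°.
For the longitude increment, Δλ = atan2( sin θ sin δ cos φ₁, cos δ − sin φ₁ sin φ₂ ) = atan2(0.017845, 0.200545) = 5.085°.
λ₂ = -104.162° + 5.085° = -99.077°.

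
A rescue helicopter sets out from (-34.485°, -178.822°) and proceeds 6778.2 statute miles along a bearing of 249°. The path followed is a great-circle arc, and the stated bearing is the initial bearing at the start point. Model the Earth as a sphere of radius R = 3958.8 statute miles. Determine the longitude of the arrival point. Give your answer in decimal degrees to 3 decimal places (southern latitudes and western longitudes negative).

The arc subtends δ = 6778.2/3958.8 = 1.712186 rad at the centre.
Converting: φ₁ = -0.601877 rad, θ = 4.345870 rad.
Applying the spherical law of cosines for sides, sin φ₂ = sin φ₁ cos δ + cos φ₁ sin δ cos θ = -0.212659, so φ₂ = -12.278°.
For the longitude increment, Δλ = atan2( sin θ sin δ cos φ₁, cos δ − sin φ₁ sin φ₂ ) = atan2(-0.761848, -0.261324) = -108.933°.
λ₂ = -178.822° + -108.933° = -287.755°, normalized to (−180°, 180°] → 72.245°.

longitude 72.245°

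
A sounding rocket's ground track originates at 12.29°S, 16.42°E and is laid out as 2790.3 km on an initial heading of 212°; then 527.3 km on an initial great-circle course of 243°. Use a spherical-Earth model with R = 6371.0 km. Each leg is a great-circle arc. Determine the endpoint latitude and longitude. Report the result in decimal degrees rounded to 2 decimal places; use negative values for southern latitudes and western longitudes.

latitude -35.02°, longitude -4.28°

Apply the spherical direct solution leg by leg, carrying full precision between legs.
Leg 1: from (-12.29°, 16.42°), δ = 2790.3/6371 = 0.437969 rad, θ = 212° → φ = -32.97°, λ = 0.88°.
Leg 2: from (-32.97°, 0.88°), δ = 527.3/6371 = 0.082766 rad, θ = 243° → φ = -35.02°, λ = -4.28°.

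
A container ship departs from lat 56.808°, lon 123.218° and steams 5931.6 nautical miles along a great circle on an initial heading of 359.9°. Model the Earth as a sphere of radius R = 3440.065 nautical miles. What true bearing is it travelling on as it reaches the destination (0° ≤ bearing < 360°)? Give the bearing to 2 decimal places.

final bearing 180.06°

Central angle δ = d/R = 1.724270 rad.
With φ₁ = 56.808° = 0.991487 rad and θ = 359.9° = 6.281440 rad:
Applying the spherical law of cosines for sides, sin φ₂ = sin φ₁ cos δ + cos φ₁ sin δ cos θ = 0.413082, so φ₂ = 24.399°.
Then Δλ = atan2(-0.000944, -0.498555) = -3.139699 rad, from sin θ sin δ cos φ₁ over cos δ − sin φ₁ sin φ₂.
λ₂ = λ₁ + Δλ = -56.673°.
The forward bearing on arrival equals the back-azimuth from the destination plus 180°.
Back-azimuth from P₂ (24.40°, -56.67°) to P₁ (56.81°, 123.22°), with Δλ' = λ₁ − λ₂ = 179.89°: atan2( sin Δλ' cos φ₁ , cos φ₂ sin φ₁ − sin φ₂ cos φ₁ cos Δλ' ) = 0.06°.
Final bearing = (0.06° + 180°) mod 360° = 180.06°.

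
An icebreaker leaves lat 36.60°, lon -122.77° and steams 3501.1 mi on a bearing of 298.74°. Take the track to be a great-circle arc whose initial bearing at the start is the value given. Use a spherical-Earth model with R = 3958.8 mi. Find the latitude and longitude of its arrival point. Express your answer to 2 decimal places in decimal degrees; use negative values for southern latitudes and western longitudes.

The arc subtends δ = 3501.1/3958.8 = 0.884384 rad at the centre.
Start latitude φ₁ = 0.638791 rad; initial bearing θ = 5.213997 rad.
Destination latitude: φ₂ = arcsin( sin φ₁ cos δ + cos φ₁ sin δ cos θ ) = arcsin(0.676466) = 42.57°.
Then Δλ = atan2(-0.544499, 0.230440) = -1.170438 rad, from sin θ sin δ cos φ₁ over cos δ − sin φ₁ sin φ₂.
λ₂ = -122.77° + -67.06° = -189.83°, normalized to (−180°, 180°] → 170.17°.

latitude 42.57°, longitude 170.17°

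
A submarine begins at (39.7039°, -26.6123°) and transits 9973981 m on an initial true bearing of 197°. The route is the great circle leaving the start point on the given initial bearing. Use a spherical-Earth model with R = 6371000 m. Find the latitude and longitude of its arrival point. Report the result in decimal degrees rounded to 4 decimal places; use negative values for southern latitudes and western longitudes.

The arc subtends δ = 9973981/6371000 = 1.565528 rad at the centre.
Start latitude φ₁ = 0.692964 rad; initial bearing θ = 3.438299 rad.
Applying the spherical law of cosines for sides, sin φ₂ = sin φ₁ cos δ + cos φ₁ sin δ cos θ = -0.732363, so φ₂ = -47.0849°.
Then Δλ = atan2(-0.224935, 0.473116) = -0.443801 rad, from sin θ sin δ cos φ₁ over cos δ − sin φ₁ sin φ₂.
λ₂ = λ₁ + Δλ = -52.0402°.

latitude -47.0849°, longitude -52.0402°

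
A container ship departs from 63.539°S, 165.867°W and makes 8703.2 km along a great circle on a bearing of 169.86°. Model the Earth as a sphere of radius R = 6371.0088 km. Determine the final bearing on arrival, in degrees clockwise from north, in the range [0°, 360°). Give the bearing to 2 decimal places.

The arc subtends δ = 8703.2/6371.0088 = 1.366063 rad at the centre.
Converting: φ₁ = -1.108965 rad, θ = 2.964616 rad.
Destination latitude: φ₂ = arcsin( sin φ₁ cos δ + cos φ₁ sin δ cos θ ) = arcsin(-0.611475) = -37.696°.
Δλ = atan2( sin θ sin δ cos φ₁ , cos δ − sin φ₁ sin φ₂ ) = atan2(0.076809, -0.344110) = 2.921981 rad = 167.417°.
λ₂ = λ₁ + Δλ = 1.550°.
The forward bearing on arrival equals the back-azimuth from the destination plus 180°.
Back-azimuth from P₂ (-37.70°, 1.55°) to P₁ (-63.54°, -165.87°), with Δλ' = λ₁ − λ₂ = -167.42°: atan2( sin Δλ' cos φ₁ , cos φ₂ sin φ₁ − sin φ₂ cos φ₁ cos Δλ' ) = 185.69°.
Final bearing = (185.69° + 180°) mod 360° = 5.69°.

final bearing 5.69°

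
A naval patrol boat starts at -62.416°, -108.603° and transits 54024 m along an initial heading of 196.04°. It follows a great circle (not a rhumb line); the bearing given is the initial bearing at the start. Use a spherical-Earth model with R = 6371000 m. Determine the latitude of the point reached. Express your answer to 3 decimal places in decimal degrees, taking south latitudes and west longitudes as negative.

Angular distance δ = d/R = 54024 / 6371000 = 0.008480 rad.
Start latitude φ₁ = -1.089365 rad; initial bearing θ = 3.421543 rad.
sin φ₂ = sin φ₁ cos δ + cos φ₁ sin δ cos θ = (-0.886333)(0.999964) + (0.463049)(0.008480)(-0.961069) = -0.890075
φ₂ = asin(-0.890075) = -1.097509 rad = -62.883°.
For the longitude increment, Δλ = atan2( sin θ sin δ cos φ₁, cos δ − sin φ₁ sin φ₂ ) = atan2(-0.001085, 0.211062) = -0.295°.
λ₂ = -108.603° + -0.295° = -108.898°.

latitude -62.883°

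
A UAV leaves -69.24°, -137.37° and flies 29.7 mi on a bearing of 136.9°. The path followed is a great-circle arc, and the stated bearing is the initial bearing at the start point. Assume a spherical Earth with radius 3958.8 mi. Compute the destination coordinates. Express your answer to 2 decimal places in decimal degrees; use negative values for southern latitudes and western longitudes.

δ = 29.7/3958.8 = 0.007502 rad (0.4298°).
Converting: φ₁ = -1.208466 rad, θ = 2.389356 rad.
sin φ₂ = sin φ₁ cos δ + cos φ₁ sin δ cos θ = (-0.935073)(0.999972) + (0.354454)(0.007502)(-0.730162) = -0.936989
φ₂ = asin(-0.936989) = -1.213909 rad = -69.55°.
For the longitude increment, Δλ = atan2( sin θ sin δ cos φ₁, cos δ − sin φ₁ sin φ₂ ) = atan2(0.001817, 0.123819) = 0.84°.
λ₂ = λ₁ + Δλ = -136.53°.

latitude -69.55°, longitude -136.53°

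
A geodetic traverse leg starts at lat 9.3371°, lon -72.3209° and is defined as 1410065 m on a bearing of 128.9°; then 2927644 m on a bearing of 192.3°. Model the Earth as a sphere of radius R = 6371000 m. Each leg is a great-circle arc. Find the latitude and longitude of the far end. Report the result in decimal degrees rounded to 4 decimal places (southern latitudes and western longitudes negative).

latitude -24.4114°, longitude -68.4374°

Apply the spherical direct solution leg by leg, carrying full precision between legs.
Leg 1: from (9.3371°, -72.3209°), δ = 1410065/6371000 = 0.221326 rad, θ = 128.9° → φ = 1.2755°, λ = -62.4816°.
Leg 2: from (1.2755°, -62.4816°), δ = 2927644/6371000 = 0.459527 rad, θ = 192.3° → φ = -24.4114°, λ = -68.4374°.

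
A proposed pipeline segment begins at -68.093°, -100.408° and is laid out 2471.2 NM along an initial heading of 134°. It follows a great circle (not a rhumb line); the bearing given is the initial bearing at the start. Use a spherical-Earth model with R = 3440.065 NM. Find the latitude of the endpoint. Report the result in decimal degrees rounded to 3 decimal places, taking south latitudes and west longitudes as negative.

Angular distance δ = d/R = 2471.2 / 3440.065 = 0.718359 rad.
Converting: φ₁ = -1.188447 rad, θ = 2.338741 rad.
Destination latitude: φ₂ = arcsin( sin φ₁ cos δ + cos φ₁ sin δ cos θ ) = arcsin(-0.869099) = -60.354°.
For the longitude increment, Δλ = atan2( sin θ sin δ cos φ₁, cos δ − sin φ₁ sin φ₂ ) = atan2(0.176638, -0.053455) = 106.837°.
λ₂ = λ₁ + Δλ = 6.429°.

latitude -60.354°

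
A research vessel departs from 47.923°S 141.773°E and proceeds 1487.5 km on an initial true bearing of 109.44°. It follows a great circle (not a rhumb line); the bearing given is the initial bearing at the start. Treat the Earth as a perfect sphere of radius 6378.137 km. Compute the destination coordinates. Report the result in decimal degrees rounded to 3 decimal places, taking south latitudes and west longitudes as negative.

latitude -50.687°, longitude 161.893°

Angular distance δ = d/R = 1487.5 / 6378.137 = 0.233219 rad.
Converting: φ₁ = -0.836414 rad, θ = 1.910088 rad.
Destination latitude: φ₂ = arcsin( sin φ₁ cos δ + cos φ₁ sin δ cos θ ) = arcsin(-0.773695) = -50.687°.
Δλ = atan2( sin θ sin δ cos φ₁ , cos δ − sin φ₁ sin φ₂ ) = atan2(0.146044, 0.398656) = 0.351158 rad = 20.120°.
Hence λ₂ = 141.773° + 20.120° = 161.893°.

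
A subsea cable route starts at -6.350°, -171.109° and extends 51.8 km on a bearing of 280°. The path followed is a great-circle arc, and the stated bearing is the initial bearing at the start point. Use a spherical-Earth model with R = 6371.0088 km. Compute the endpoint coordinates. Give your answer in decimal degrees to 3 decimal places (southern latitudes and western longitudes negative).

latitude -6.269°, longitude -171.571°

Central angle δ = d/R = 0.008131 rad.
With φ₁ = -6.350° = -0.110828 rad and θ = 280° = 4.886922 rad:
Applying the spherical law of cosines for sides, sin φ₂ = sin φ₁ cos δ + cos φ₁ sin δ cos θ = -0.109195, so φ₂ = -6.269°.
For the longitude increment, Δλ = atan2( sin θ sin δ cos φ₁, cos δ − sin φ₁ sin φ₂ ) = atan2(-0.007958, 0.987890) = -0.462°.
λ₂ = -171.109° + -0.462° = -171.571°.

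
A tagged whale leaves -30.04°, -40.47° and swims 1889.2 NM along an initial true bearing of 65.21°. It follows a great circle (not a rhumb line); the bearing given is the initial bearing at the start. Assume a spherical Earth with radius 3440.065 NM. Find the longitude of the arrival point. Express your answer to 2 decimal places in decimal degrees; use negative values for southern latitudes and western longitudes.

Angular distance δ = d/R = 1889.2 / 3440.065 = 0.549176 rad.
Start latitude φ₁ = -0.524297 rad; initial bearing θ = 1.138129 rad.
Destination latitude: φ₂ = arcsin( sin φ₁ cos δ + cos φ₁ sin δ cos θ ) = arcsin(-0.237527) = -13.74°.
Δλ = atan2( sin θ sin δ cos φ₁ , cos δ − sin φ₁ sin φ₂ ) = atan2(0.410230, 0.734048) = 0.509620 rad = 29.20°.
Hence λ₂ = -40.47° + 29.20° = -11.27°.

longitude -11.27°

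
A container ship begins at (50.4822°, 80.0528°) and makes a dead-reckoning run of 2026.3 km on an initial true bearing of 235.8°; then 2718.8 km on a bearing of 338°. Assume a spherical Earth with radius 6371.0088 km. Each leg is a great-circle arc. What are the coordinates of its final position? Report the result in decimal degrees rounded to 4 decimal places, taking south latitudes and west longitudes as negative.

latitude 60.0022°, longitude 42.7206°

Apply the spherical direct solution leg by leg, carrying full precision between legs.
Leg 1: from (50.4822°, 80.0528°), δ = 2026.3/6371.0088 = 0.318050 rad, θ = 235.8° → φ = 38.3812°, λ = 60.7875°.
Leg 2: from (38.3812°, 60.7875°), δ = 2718.8/6371.0088 = 0.426746 rad, θ = 338° → φ = 60.0022°, λ = 42.7206°.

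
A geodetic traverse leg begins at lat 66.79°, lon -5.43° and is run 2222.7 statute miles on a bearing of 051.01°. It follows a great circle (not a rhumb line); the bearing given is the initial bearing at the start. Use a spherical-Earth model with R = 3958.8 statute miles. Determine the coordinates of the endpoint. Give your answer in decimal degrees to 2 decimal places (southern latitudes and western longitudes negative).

latitude 65.50°, longitude 81.01°

δ = 2222.7/3958.8 = 0.561458 rad (32.1692°).
With φ₁ = 66.79° = 1.165705 rad and θ = 51.01° = 0.890292 rad:
sin φ₂ = sin φ₁ cos δ + cos φ₁ sin δ cos θ = (0.919067)(0.846480) + (0.394102)(0.532421)(0.629185) = 0.909992
φ₂ = asin(0.909992) = 1.143265 rad = 65.50°.
Then Δλ = atan2(0.163090, 0.010136) = 1.508723 rad, from sin θ sin δ cos φ₁ over cos δ − sin φ₁ sin φ₂.
λ₂ = -5.43° + 86.44° = 81.01°.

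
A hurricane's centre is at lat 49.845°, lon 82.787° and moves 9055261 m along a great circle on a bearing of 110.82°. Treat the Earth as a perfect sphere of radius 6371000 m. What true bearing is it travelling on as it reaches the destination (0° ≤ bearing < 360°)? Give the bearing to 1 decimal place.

final bearing 142.7°

Angular distance δ = d/R = 9055261 / 6371000 = 1.421325 rad.
With φ₁ = 49.845° = 0.869959 rad and θ = 110.82° = 1.934174 rad:
Destination latitude: φ₂ = arcsin( sin φ₁ cos δ + cos φ₁ sin δ cos θ ) = arcsin(-0.112832) = -6.479°.
Δλ = atan2( sin θ sin δ cos φ₁ , cos δ − sin φ₁ sin φ₂ ) = atan2(0.596029, 0.235153) = 1.195012 rad = 68.469°.
Hence λ₂ = 82.787° + 68.469° = 151.256°.
The forward bearing on arrival equals the back-azimuth from the destination plus 180°.
Back-azimuth from P₂ (-6.5°, 151.3°) to P₁ (49.8°, 82.8°), with Δλ' = λ₁ − λ₂ = -68.5°: atan2( sin Δλ' cos φ₁ , cos φ₂ sin φ₁ − sin φ₂ cos φ₁ cos Δλ' ) = 322.7°.
Final bearing = (322.7° + 180°) mod 360° = 142.7°.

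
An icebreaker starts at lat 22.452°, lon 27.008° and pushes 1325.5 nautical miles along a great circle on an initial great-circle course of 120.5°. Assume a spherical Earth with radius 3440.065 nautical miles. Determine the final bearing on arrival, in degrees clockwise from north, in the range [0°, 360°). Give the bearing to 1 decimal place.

Central angle δ = d/R = 0.385312 rad.
Start latitude φ₁ = 0.391861 rad; initial bearing θ = 2.103122 rad.
Applying the spherical law of cosines for sides, sin φ₂ = sin φ₁ cos δ + cos φ₁ sin δ cos θ = 0.177610, so φ₂ = 10.231°.
For the longitude increment, Δλ = atan2( sin θ sin δ cos φ₁, cos δ − sin φ₁ sin φ₂ ) = atan2(0.299295, 0.858850) = 19.213°.
λ₂ = λ₁ + Δλ = 46.221°.
The forward bearing on arrival equals the back-azimuth from the destination plus 180°.
Back-azimuth from P₂ (10.2°, 46.2°) to P₁ (22.5°, 27.0°), with Δλ' = λ₁ − λ₂ = -19.2°: atan2( sin Δλ' cos φ₁ , cos φ₂ sin φ₁ − sin φ₂ cos φ₁ cos Δλ' ) = 306.0°.
Final bearing = (306.0° + 180°) mod 360° = 126.0°.

final bearing 126.0°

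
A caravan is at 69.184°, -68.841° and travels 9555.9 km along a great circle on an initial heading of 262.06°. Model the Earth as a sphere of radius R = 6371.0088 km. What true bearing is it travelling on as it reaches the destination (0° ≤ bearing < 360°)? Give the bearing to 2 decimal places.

final bearing 200.61°

Central angle δ = d/R = 1.499904 rad.
Converting: φ₁ = 1.207489 rad, θ = 4.573810 rad.
Applying the spherical law of cosines for sides, sin φ₂ = sin φ₁ cos δ + cos φ₁ sin δ cos θ = 0.017244, so φ₂ = 0.988°.
Then Δλ = atan2(-0.351077, 0.054715) = -1.416191 rad, from sin θ sin δ cos φ₁ over cos δ − sin φ₁ sin φ₂.
λ₂ = λ₁ + Δλ = -149.983°.
The forward bearing on arrival equals the back-azimuth from the destination plus 180°.
Back-azimuth from P₂ (0.99°, -149.98°) to P₁ (69.18°, -68.84°), with Δλ' = λ₁ − λ₂ = 81.14°: atan2( sin Δλ' cos φ₁ , cos φ₂ sin φ₁ − sin φ₂ cos φ₁ cos Δλ' ) = 20.61°.
Final bearing = (20.61° + 180°) mod 360° = 200.61°.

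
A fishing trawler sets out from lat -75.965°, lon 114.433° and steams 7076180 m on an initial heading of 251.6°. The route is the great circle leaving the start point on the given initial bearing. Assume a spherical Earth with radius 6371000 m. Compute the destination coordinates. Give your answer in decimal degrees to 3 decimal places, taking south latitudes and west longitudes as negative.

latitude -29.959°, longitude 13.340°

δ = 7076180/6371000 = 1.110686 rad (63.6376°).
With φ₁ = -75.965° = -1.325839 rad and θ = 251.6° = 4.391248 rad:
Destination latitude: φ₂ = arcsin( sin φ₁ cos δ + cos φ₁ sin δ cos θ ) = arcsin(-0.499380) = -29.959°.
For the longitude increment, Δλ = atan2( sin θ sin δ cos φ₁, cos δ − sin φ₁ sin φ₂ ) = atan2(-0.206185, -0.040425) = -101.093°.
Hence λ₂ = 114.433° + -101.093° = 13.340°.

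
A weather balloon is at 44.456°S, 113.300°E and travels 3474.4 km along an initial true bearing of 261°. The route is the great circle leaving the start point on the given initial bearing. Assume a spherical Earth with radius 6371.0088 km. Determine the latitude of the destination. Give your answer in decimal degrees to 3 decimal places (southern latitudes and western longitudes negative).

latitude -41.048°

δ = 3474.4/6371.0088 = 0.545345 rad (31.2460°).
Start latitude φ₁ = -0.775904 rad; initial bearing θ = 4.555309 rad.
Applying the spherical law of cosines for sides, sin φ₂ = sin φ₁ cos δ + cos φ₁ sin δ cos θ = -0.656693, so φ₂ = -41.048°.
Then Δλ = atan2(-0.365693, 0.395026) = -0.746858 rad, from sin θ sin δ cos φ₁ over cos δ − sin φ₁ sin φ₂.
λ₂ = λ₁ + Δλ = 70.508°.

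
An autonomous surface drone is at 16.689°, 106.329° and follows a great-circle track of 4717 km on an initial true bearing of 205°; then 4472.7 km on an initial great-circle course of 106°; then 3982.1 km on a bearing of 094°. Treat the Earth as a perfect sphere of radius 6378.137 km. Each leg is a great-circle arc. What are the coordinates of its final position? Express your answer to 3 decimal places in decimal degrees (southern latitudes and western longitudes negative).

latitude -23.670°, longitude 171.981°

Apply the spherical direct solution leg by leg, carrying full precision between legs.
Leg 1: from (16.689°, 106.329°), δ = 4717/6378.137 = 0.739558 rad, θ = 205° → φ = -21.896°, λ = 88.452°.
Leg 2: from (-21.896°, 88.452°), δ = 4472.7/6378.137 = 0.701255 rad, θ = 106° → φ = -26.740°, λ = 132.435°.
Leg 3: from (-26.740°, 132.435°), δ = 3982.1/6378.137 = 0.624336 rad, θ = 94° → φ = -23.670°, λ = 171.981°.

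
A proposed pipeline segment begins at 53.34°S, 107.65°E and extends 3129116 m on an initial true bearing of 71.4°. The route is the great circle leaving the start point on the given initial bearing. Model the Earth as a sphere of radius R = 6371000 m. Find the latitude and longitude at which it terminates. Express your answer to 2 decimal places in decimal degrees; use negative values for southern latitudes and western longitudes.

latitude -38.14°, longitude 142.28°

Central angle δ = d/R = 0.491150 rad.
Start latitude φ₁ = -0.930959 rad; initial bearing θ = 1.246165 rad.
sin φ₂ = sin φ₁ cos δ + cos φ₁ sin δ cos θ = (-0.802193)(0.881791) + (0.597065)(0.471640)(0.318959) = -0.617547
φ₂ = asin(-0.617547) = -0.665621 rad = -38.14°.
For the longitude increment, Δλ = atan2( sin θ sin δ cos φ₁, cos δ − sin φ₁ sin φ₂ ) = atan2(0.266892, 0.386399) = 34.63°.
λ₂ = λ₁ + Δλ = 142.28°.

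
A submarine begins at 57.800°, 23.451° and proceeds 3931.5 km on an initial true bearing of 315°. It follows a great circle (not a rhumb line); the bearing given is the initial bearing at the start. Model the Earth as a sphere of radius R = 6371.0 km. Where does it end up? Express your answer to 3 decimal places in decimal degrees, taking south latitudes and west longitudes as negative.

latitude 65.253°, longitude -54.365°

The arc subtends δ = 3931.5/6371 = 0.617093 rad at the centre.
Start latitude φ₁ = 1.008800 rad; initial bearing θ = 5.497787 rad.
Applying the spherical law of cosines for sides, sin φ₂ = sin φ₁ cos δ + cos φ₁ sin δ cos θ = 0.908167, so φ₂ = 65.253°.
For the longitude increment, Δλ = atan2( sin θ sin δ cos φ₁, cos δ − sin φ₁ sin φ₂ ) = atan2(-0.218042, 0.047080) = -77.816°.
λ₂ = 23.451° + -77.816° = -54.365°.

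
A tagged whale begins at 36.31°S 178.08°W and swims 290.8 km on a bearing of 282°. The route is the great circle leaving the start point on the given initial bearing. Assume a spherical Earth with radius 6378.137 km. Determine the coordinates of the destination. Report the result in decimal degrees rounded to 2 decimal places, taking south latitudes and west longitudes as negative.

latitude -35.73°, longitude 178.77°

δ = 290.8/6378.137 = 0.045593 rad (2.6123°).
With φ₁ = -36.31° = -0.633729 rad and θ = 282° = 4.921828 rad:
sin φ₂ = sin φ₁ cos δ + cos φ₁ sin δ cos θ = (-0.592154)(0.998961) + (0.805825)(0.045577)(0.207912) = -0.583902
φ₂ = asin(-0.583902) = -0.623527 rad = -35.73°.
For the longitude increment, Δλ = atan2( sin θ sin δ cos φ₁, cos δ − sin φ₁ sin φ₂ ) = atan2(-0.035925, 0.653201) = -3.15°.
λ₂ = -178.08° + -3.15° = -181.23°, normalized to (−180°, 180°] → 178.77°.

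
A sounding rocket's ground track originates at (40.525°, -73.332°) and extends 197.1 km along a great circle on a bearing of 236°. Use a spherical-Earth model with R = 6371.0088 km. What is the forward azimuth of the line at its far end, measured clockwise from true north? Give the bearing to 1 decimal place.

final bearing 234.8°

Central angle δ = d/R = 0.030937 rad.
With φ₁ = 40.525° = 0.707295 rad and θ = 236° = 4.118977 rad:
sin φ₂ = sin φ₁ cos δ + cos φ₁ sin δ cos θ = (0.649780)(0.999521) + (0.760123)(0.030932)(-0.559193) = 0.636321
φ₂ = asin(0.636321) = 0.689720 rad = 39.518°.
For the longitude increment, Δλ = atan2( sin θ sin δ cos φ₁, cos δ − sin φ₁ sin φ₂ ) = atan2(-0.019492, 0.586053) = -1.905°.
Hence λ₂ = -73.332° + -1.905° = -75.237°.
The forward bearing on arrival equals the back-azimuth from the destination plus 180°.
Back-azimuth from P₂ (39.5°, -75.2°) to P₁ (40.5°, -73.3°), with Δλ' = λ₁ − λ₂ = 1.9°: atan2( sin Δλ' cos φ₁ , cos φ₂ sin φ₁ − sin φ₂ cos φ₁ cos Δλ' ) = 54.8°.
Final bearing = (54.8° + 180°) mod 360° = 234.8°.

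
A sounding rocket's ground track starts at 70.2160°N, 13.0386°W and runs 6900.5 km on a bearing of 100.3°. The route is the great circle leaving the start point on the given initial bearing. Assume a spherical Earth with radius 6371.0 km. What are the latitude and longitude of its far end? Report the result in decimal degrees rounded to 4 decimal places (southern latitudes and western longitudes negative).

δ = 6900.5/6371 = 1.083111 rad (62.0577°).
With φ₁ = 70.2160° = 1.225500 rad and θ = 100.3° = 1.750565 rad:
sin φ₂ = sin φ₁ cos δ + cos φ₁ sin δ cos θ = (0.940975)(0.468582) + (0.338475)(0.883420)(-0.178802) = 0.387460
φ₂ = asin(0.387460) = 0.397875 rad = 22.7965°.
For the longitude increment, Δλ = atan2( sin θ sin δ cos φ₁, cos δ − sin φ₁ sin φ₂ ) = atan2(0.294197, 0.103992) = 70.5326°.
Hence λ₂ = -13.0386° + 70.5326° = 57.4940°.

latitude 22.7965°, longitude 57.4940°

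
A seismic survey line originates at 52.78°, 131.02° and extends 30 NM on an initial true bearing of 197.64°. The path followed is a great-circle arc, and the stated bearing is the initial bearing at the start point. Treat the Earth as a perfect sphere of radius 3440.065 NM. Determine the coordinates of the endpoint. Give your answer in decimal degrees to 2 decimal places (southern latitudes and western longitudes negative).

Central angle δ = d/R = 0.008721 rad.
Converting: φ₁ = 0.921185 rad, θ = 3.449469 rad.
Destination latitude: φ₂ = arcsin( sin φ₁ cos δ + cos φ₁ sin δ cos θ ) = arcsin(0.791262) = 52.30°.
For the longitude increment, Δλ = atan2( sin θ sin δ cos φ₁, cos δ − sin φ₁ sin φ₂ ) = atan2(-0.001598, 0.369865) = -0.25°.
λ₂ = λ₁ + Δλ = 130.77°.

latitude 52.30°, longitude 130.77°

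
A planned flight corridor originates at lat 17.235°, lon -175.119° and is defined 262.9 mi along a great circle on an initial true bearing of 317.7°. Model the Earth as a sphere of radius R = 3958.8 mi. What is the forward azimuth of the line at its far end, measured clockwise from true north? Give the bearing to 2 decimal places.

δ = 262.9/3958.8 = 0.066409 rad (3.8050°).
Converting: φ₁ = 0.300807 rad, θ = 5.544911 rad.
sin φ₂ = sin φ₁ cos δ + cos φ₁ sin δ cos θ = (0.296292)(0.997796) + (0.955098)(0.066360)(0.739631) = 0.342517
φ₂ = asin(0.342517) = 0.349594 rad = 20.030°.
Δλ = atan2( sin θ sin δ cos φ₁ , cos δ − sin φ₁ sin φ₂ ) = atan2(-0.042656, 0.896311) = -0.047555 rad = -2.725°.
Hence λ₂ = -175.119° + -2.725° = -177.844°.
The forward bearing on arrival equals the back-azimuth from the destination plus 180°.
Back-azimuth from P₂ (20.03°, -177.84°) to P₁ (17.23°, -175.12°), with Δλ' = λ₁ − λ₂ = 2.72°: atan2( sin Δλ' cos φ₁ , cos φ₂ sin φ₁ − sin φ₂ cos φ₁ cos Δλ' ) = 136.83°.
Final bearing = (136.83° + 180°) mod 360° = 316.83°.

final bearing 316.83°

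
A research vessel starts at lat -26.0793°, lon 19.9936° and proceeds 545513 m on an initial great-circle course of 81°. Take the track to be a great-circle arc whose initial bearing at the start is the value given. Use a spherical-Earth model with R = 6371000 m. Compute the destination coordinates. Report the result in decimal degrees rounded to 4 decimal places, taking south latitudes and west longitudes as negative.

latitude -25.2132°, longitude 25.3506°

δ = 545513/6371000 = 0.085624 rad (4.9059°).
Converting: φ₁ = -0.455170 rad, θ = 1.413717 rad.
sin φ₂ = sin φ₁ cos δ + cos φ₁ sin δ cos θ = (-0.439615)(0.996336) + (0.898186)(0.085520)(0.156434) = -0.425988
φ₂ = asin(-0.425988) = -0.440054 rad = -25.2132°.
Then Δλ = atan2(0.075867, 0.809066) = 0.093498 rad, from sin θ sin δ cos φ₁ over cos δ − sin φ₁ sin φ₂.
λ₂ = λ₁ + Δλ = 25.3506°.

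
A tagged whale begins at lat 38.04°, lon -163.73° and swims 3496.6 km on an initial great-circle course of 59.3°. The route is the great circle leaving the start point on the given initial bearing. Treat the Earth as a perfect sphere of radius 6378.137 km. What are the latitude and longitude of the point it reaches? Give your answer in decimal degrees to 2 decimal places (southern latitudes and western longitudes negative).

latitude 47.35°, longitude -122.32°

Central angle δ = d/R = 0.548217 rad.
Start latitude φ₁ = 0.663923 rad; initial bearing θ = 1.034980 rad.
Applying the spherical law of cosines for sides, sin φ₂ = sin φ₁ cos δ + cos φ₁ sin δ cos θ = 0.735467, so φ₂ = 47.35°.
For the longitude increment, Δλ = atan2( sin θ sin δ cos φ₁, cos δ − sin φ₁ sin φ₂ ) = atan2(0.352935, 0.400252) = 41.41°.
λ₂ = λ₁ + Δλ = -122.32°.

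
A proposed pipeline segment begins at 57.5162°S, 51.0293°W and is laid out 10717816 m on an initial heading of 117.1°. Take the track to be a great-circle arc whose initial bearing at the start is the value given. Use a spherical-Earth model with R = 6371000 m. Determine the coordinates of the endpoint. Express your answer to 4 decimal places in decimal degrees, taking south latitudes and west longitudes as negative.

Angular distance δ = d/R = 10717816 / 6371000 = 1.682282 rad.
With φ₁ = -57.5162° = -1.003847 rad and θ = 117.1° = 2.043781 rad:
Destination latitude: φ₂ = arcsin( sin φ₁ cos δ + cos φ₁ sin δ cos θ ) = arcsin(-0.149289) = -8.5857°.
Δλ = atan2( sin θ sin δ cos φ₁ , cos δ − sin φ₁ sin φ₂ ) = atan2(0.475131, -0.237186) = 2.033805 rad = 116.5284°.
λ₂ = λ₁ + Δλ = 65.4991°.

latitude -8.5857°, longitude 65.4991°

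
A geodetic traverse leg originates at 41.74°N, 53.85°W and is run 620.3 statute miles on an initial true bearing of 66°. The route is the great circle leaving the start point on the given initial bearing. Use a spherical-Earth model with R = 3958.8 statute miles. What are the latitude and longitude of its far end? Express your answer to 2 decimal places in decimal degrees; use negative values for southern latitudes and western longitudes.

latitude 44.83°, longitude -42.25°

Central angle δ = d/R = 0.156689 rad.
With φ₁ = 41.74° = 0.728500 rad and θ = 66° = 1.151917 rad:
Applying the spherical law of cosines for sides, sin φ₂ = sin φ₁ cos δ + cos φ₁ sin δ cos θ = 0.704956, so φ₂ = 44.83°.
For the longitude increment, Δλ = atan2( sin θ sin δ cos φ₁, cos δ − sin φ₁ sin φ₂ ) = atan2(0.106373, 0.518424) = 11.60°.
λ₂ = λ₁ + Δλ = -42.25°.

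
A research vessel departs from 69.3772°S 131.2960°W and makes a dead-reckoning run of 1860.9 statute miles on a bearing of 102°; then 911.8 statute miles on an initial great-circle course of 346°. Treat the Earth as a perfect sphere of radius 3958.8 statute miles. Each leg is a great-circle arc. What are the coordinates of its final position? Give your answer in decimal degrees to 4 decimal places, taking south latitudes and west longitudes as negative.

latitude -47.2657°, longitude -72.9776°

Apply the spherical direct solution leg by leg, carrying full precision between legs.
Leg 1: from (-69.3772°, -131.2960°), δ = 1860.9/3958.8 = 0.470067 rad, θ = 102° → φ = -60.1783°, λ = -68.3094°.
Leg 2: from (-60.1783°, -68.3094°), δ = 911.8/3958.8 = 0.230322 rad, θ = 346° → φ = -47.2657°, λ = -72.9776°.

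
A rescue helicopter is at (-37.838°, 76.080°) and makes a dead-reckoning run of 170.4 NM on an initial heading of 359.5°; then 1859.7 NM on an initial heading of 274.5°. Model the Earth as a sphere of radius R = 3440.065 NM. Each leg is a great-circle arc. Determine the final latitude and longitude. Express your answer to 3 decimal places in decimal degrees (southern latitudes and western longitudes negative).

Apply the spherical direct solution leg by leg, carrying full precision between legs.
Leg 1: from (-37.838°, 76.080°), δ = 170.4/3440.065 = 0.049534 rad, θ = 359.5° → φ = -35.000°, λ = 76.050°.
Leg 2: from (-35.000°, 76.050°), δ = 1859.7/3440.065 = 0.540600 rad, θ = 274.5° → φ = -27.304°, λ = 40.782°.

latitude -27.304°, longitude 40.782°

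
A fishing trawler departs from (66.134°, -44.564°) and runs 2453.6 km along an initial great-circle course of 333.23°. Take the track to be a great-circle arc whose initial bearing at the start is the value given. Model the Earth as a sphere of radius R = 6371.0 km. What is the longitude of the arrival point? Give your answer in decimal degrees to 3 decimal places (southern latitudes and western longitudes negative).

longitude -112.601°

The arc subtends δ = 2453.6/6371 = 0.385120 rad at the centre.
With φ₁ = 66.134° = 1.154256 rad and θ = 333.23° = 5.815961 rad:
sin φ₂ = sin φ₁ cos δ + cos φ₁ sin δ cos θ = (0.914494)(0.926753) + (0.404599)(0.375670)(0.892822) = 0.983216
φ₂ = asin(0.983216) = 1.387322 rad = 79.488°.
Δλ = atan2( sin θ sin δ cos φ₁ , cos δ − sin φ₁ sin φ₂ ) = atan2(-0.068460, 0.027608) = -1.187472 rad = -68.037°.
Hence λ₂ = -44.564° + -68.037° = -112.601°.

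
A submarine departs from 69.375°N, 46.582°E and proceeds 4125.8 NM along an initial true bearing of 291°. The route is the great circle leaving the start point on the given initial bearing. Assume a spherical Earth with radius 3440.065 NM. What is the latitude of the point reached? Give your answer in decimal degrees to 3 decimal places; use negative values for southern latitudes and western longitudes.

Central angle δ = d/R = 1.199338 rad.
Start latitude φ₁ = 1.210822 rad; initial bearing θ = 5.078908 rad.
Applying the spherical law of cosines for sides, sin φ₂ = sin φ₁ cos δ + cos φ₁ sin δ cos θ = 0.457336, so φ₂ = 27.215°.
Then Δλ = atan2(-0.306426, -0.065049) = -1.779973 rad, from sin θ sin δ cos φ₁ over cos δ − sin φ₁ sin φ₂.
λ₂ = λ₁ + Δλ = -55.403°.

latitude 27.215°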